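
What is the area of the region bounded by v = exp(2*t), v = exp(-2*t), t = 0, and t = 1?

On [0, 1], (exp(2*t)) - (exp(-2*t)) = exp(2*t) - exp(-2*t) is ≥ 0 throughout, so the area is a single integral of |exp(2*t) - exp(-2*t)|.
∫[0,1] (exp(2*t) - exp(-2*t)) dt = -1 + exp(-2)/2 + exp(2)/2.

-1 + exp(-2)/2 + exp(2)/2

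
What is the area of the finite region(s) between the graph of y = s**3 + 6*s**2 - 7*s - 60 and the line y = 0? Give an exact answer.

517/2

The curve meets the s-axis where s**3 + 6*s**2 - 7*s - 60 = 0, i.e. (s - 3)*(s + 4)*(s + 5) = 0, at s = -5, -4, 3.
On [-5, -4] the curve lies above the axis; ∫[-5,-4] (s**3 + 6*s**2 - 7*s - 60) ds = 5/4, giving area 5/4.
On [-4, 3] the curve lies below the axis; ∫[-4,3] (s**3 + 6*s**2 - 7*s - 60) ds = -1029/4, giving area 1029/4.
Total area = 5/4 + 1029/4 = 517/2.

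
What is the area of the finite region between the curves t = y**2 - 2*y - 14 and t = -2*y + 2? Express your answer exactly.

256/3

Both boundary curves give t as a function of y, so integrate with respect to y. Setting them equal: y**2 - 16 = 0, i.e. (y - 4)*(y + 4) = 0, so they meet at y = -4, 4.
For y in [-4, 4], t = y**2 - 2*y - 14 is on the left; area = ∫[-4,4] (-(y**2 - 16)) dy = 256/3.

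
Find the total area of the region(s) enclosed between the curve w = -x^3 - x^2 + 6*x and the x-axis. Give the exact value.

253/12

The curve meets the x-axis where -x^3 - x^2 + 6*x = 0, i.e. -x*(x - 2)*(x + 3) = 0, at x = -3, 0, 2.
On [-3, 0] the curve lies below the axis; ∫[-3,0] (-x^3 - x^2 + 6*x) dx = -63/4, giving area 63/4.
On [0, 2] the curve lies above the axis; ∫[0,2] (-x^3 - x^2 + 6*x) dx = 16/3, giving area 16/3.
Total area = 63/4 + 16/3 = 253/12.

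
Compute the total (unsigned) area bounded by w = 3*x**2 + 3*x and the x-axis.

1/2

The curve meets the x-axis where 3*x**2 + 3*x = 0, i.e. 3*x*(x + 1) = 0, at x = -1, 0.
On [-1, 0] the curve lies below the axis; ∫[-1,0] (3*x**2 + 3*x) dx = -1/2, giving area 1/2.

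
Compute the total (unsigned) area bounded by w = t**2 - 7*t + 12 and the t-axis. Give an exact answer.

The curve meets the t-axis where t**2 - 7*t + 12 = 0, i.e. (t - 4)*(t - 3) = 0, at t = 3, 4.
On [3, 4] the curve lies below the axis; ∫[3,4] (t**2 - 7*t + 12) dt = -1/6, giving area 1/6.

1/6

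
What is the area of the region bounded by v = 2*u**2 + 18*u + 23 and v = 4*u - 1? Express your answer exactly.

1/3

Set the curves equal: 2*u**2 + 18*u + 23 = 4*u - 1, so 2*u**2 + 14*u + 24 = 0, which factors as 2*(u + 3)*(u + 4) = 0. The curves meet at u = -4, -3.
On [-4, -3], v = 4*u - 1 is on top; that piece has area ∫[-4,-3] (-(2*u**2 + 14*u + 24)) du = 1/3.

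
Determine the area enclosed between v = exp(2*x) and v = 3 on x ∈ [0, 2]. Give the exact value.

The difference (exp(2*x)) - (3) = exp(2*x) - 3 changes sign at x = log(3)/2 inside [0, 2], so split the integral there.
∫[0,log(3)/2] (exp(2*x) - 3) dx = 1 - 3*log(3)/2; the area of that piece is -1 + 3*log(3)/2.
∫[log(3)/2,2] (exp(2*x) - 3) dx = -15/2 + 3*log(3)/2 + exp(4)/2.
Total area = (-1 + 3*log(3)/2) + (-15/2 + 3*log(3)/2 + exp(4)/2) = -17/2 + 3*log(3) + exp(4)/2.

-17/2 + 3*log(3) + exp(4)/2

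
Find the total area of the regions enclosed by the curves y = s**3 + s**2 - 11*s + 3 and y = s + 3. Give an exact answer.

Set the curves equal: s**3 + s**2 - 11*s + 3 = s + 3, so s**3 + s**2 - 12*s = 0, which factors as s*(s - 3)*(s + 4) = 0. The curves meet at s = -4, 0, 3.
On [-4, 0], y = s**3 + s**2 - 11*s + 3 is on top; that piece has area ∫[-4,0] (s**3 + s**2 - 12*s) ds = 160/3.
On [0, 3], y = s + 3 is on top; that piece has area ∫[0,3] (-(s**3 + s**2 - 12*s)) ds = 99/4.
Total enclosed area = 160/3 + 99/4 = 937/12.

937/12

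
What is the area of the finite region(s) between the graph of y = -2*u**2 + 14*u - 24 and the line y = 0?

The curve meets the u-axis where -2*u**2 + 14*u - 24 = 0, i.e. -2*(u - 4)*(u - 3) = 0, at u = 3, 4.
On [3, 4] the curve lies above the axis; ∫[3,4] (-2*u**2 + 14*u - 24) du = 1/3, giving area 1/3.

1/3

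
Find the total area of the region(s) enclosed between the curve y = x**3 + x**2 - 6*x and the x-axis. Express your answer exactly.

The curve meets the x-axis where x**3 + x**2 - 6*x = 0, i.e. x*(x - 2)*(x + 3) = 0, at x = -3, 0, 2.
On [-3, 0] the curve lies above the axis; ∫[-3,0] (x**3 + x**2 - 6*x) dx = 63/4, giving area 63/4.
On [0, 2] the curve lies below the axis; ∫[0,2] (x**3 + x**2 - 6*x) dx = -16/3, giving area 16/3.
Total area = 63/4 + 16/3 = 253/12.

253/12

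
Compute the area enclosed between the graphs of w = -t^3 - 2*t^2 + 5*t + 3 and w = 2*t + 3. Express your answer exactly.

Set the curves equal: -t^3 - 2*t^2 + 5*t + 3 = 2*t + 3, so -t^3 - 2*t^2 + 3*t = 0, which factors as -t*(t - 1)*(t + 3) = 0. The curves meet at t = -3, 0, 1.
On [-3, 0], w = 2*t + 3 is on top; that piece has area ∫[-3,0] (-(-t^3 - 2*t^2 + 3*t)) dt = 45/4.
On [0, 1], w = -t^3 - 2*t^2 + 5*t + 3 is on top; that piece has area ∫[0,1] (-t^3 - 2*t^2 + 3*t) dt = 7/12.
Total enclosed area = 45/4 + 7/12 = 71/6.

71/6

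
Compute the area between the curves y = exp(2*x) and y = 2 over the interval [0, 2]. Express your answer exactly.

-11/2 + 2*log(2) + exp(4)/2

The difference (exp(2*x)) - (2) = exp(2*x) - 2 changes sign at x = log(2)/2 inside [0, 2], so split the integral there.
∫[0,log(2)/2] (exp(2*x) - 2) dx = 1/2 - log(2); the area of that piece is -1/2 + log(2).
∫[log(2)/2,2] (exp(2*x) - 2) dx = -5 + log(2) + exp(4)/2.
Total area = (-1/2 + log(2)) + (-5 + log(2) + exp(4)/2) = -11/2 + 2*log(2) + exp(4)/2.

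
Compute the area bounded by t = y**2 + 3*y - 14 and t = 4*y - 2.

Both boundary curves give t as a function of y, so integrate with respect to y. Setting them equal: y**2 - y - 12 = 0, i.e. (y - 4)*(y + 3) = 0, so they meet at y = -3, 4.
For y in [-3, 4], t = y**2 + 3*y - 14 is on the left; area = ∫[-3,4] (-(y**2 - y - 12)) dy = 343/6.

343/6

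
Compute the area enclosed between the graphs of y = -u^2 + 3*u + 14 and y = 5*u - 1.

256/3

Set the curves equal: -u^2 + 3*u + 14 = 5*u - 1, so -u^2 - 2*u + 15 = 0, which factors as -(u - 3)*(u + 5) = 0. The curves meet at u = -5, 3.
On [-5, 3], y = -u^2 + 3*u + 14 is on top; that piece has area ∫[-5,3] (-u^2 - 2*u + 15) du = 256/3.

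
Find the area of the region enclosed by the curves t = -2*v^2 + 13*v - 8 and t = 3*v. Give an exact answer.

Both boundary curves give t as a function of v, so integrate with respect to v. Setting them equal: -2*v^2 + 10*v - 8 = 0, i.e. -2*(v - 4)*(v - 1) = 0, so they meet at v = 1, 4.
For v in [1, 4], t = -2*v^2 + 13*v - 8 is on the right; area = ∫[1,4] (-2*v^2 + 10*v - 8) dv = 9.

9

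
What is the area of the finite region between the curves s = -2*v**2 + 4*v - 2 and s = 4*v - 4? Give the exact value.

8/3

Both boundary curves give s as a function of v, so integrate with respect to v. Setting them equal: -2*v**2 + 2 = 0, i.e. -2*(v - 1)*(v + 1) = 0, so they meet at v = -1, 1.
For v in [-1, 1], s = -2*v**2 + 4*v - 2 is on the right; area = ∫[-1,1] (-2*v**2 + 2) dv = 8/3.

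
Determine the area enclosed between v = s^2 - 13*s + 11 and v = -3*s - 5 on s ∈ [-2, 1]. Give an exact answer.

66

On [-2, 1], (s^2 - 13*s + 11) - (-3*s - 5) = s^2 - 10*s + 16 is ≥ 0 throughout, so the area is a single integral of |s^2 - 10*s + 16|.
∫[-2,1] (s^2 - 10*s + 16) ds = 66.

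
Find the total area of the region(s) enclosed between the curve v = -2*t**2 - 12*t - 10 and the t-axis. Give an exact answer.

64/3

The curve meets the t-axis where -2*t**2 - 12*t - 10 = 0, i.e. -2*(t + 1)*(t + 5) = 0, at t = -5, -1.
On [-5, -1] the curve lies above the axis; ∫[-5,-1] (-2*t**2 - 12*t - 10) dt = 64/3, giving area 64/3.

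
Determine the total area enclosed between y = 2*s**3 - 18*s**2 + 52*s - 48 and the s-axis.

The curve meets the s-axis where 2*s**3 - 18*s**2 + 52*s - 48 = 0, i.e. 2*(s - 4)*(s - 3)*(s - 2) = 0, at s = 2, 3, 4.
On [2, 3] the curve lies above the axis; ∫[2,3] (2*s**3 - 18*s**2 + 52*s - 48) ds = 1/2, giving area 1/2.
On [3, 4] the curve lies below the axis; ∫[3,4] (2*s**3 - 18*s**2 + 52*s - 48) ds = -1/2, giving area 1/2.
Total area = 1/2 + 1/2 = 1.

1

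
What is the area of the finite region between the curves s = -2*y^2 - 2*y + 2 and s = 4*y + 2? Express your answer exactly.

9

Both boundary curves give s as a function of y, so integrate with respect to y. Setting them equal: -2*y^2 - 6*y = 0, i.e. -2*y*(y + 3) = 0, so they meet at y = -3, 0.
For y in [-3, 0], s = -2*y^2 - 2*y + 2 is on the right; area = ∫[-3,0] (-2*y^2 - 6*y) dy = 9.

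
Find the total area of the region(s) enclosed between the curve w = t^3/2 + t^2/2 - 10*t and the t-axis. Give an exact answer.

The curve meets the t-axis where t^3/2 + t^2/2 - 10*t = 0, i.e. t*(t - 4)*(t + 5)/2 = 0, at t = -5, 0, 4.
On [-5, 0] the curve lies above the axis; ∫[-5,0] (t^3/2 + t^2/2 - 10*t) dt = 1625/24, giving area 1625/24.
On [0, 4] the curve lies below the axis; ∫[0,4] (t^3/2 + t^2/2 - 10*t) dt = -112/3, giving area 112/3.
Total area = 1625/24 + 112/3 = 2521/24.

2521/24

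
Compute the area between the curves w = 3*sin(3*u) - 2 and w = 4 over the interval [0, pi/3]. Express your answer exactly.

-2 + 2*pi

On [0, pi/3], (3*sin(3*u) - 2) - (4) = 3*sin(3*u) - 6 is ≤ 0 throughout, so the area is a single integral of |3*sin(3*u) - 6|.
∫[0,pi/3] (3*sin(3*u) - 6) du = 2 - 2*pi; the area of that piece is -2 + 2*pi.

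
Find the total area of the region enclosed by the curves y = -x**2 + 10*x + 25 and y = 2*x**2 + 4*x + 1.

108

Set the curves equal: -x**2 + 10*x + 25 = 2*x**2 + 4*x + 1, so -3*x**2 + 6*x + 24 = 0, which factors as -3*(x - 4)*(x + 2) = 0. The curves meet at x = -2, 4.
On [-2, 4], y = -x**2 + 10*x + 25 is on top; that piece has area ∫[-2,4] (-3*x**2 + 6*x + 24) dx = 108.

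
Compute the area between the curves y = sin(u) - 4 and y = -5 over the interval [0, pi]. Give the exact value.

On [0, pi], (sin(u) - 4) - (-5) = sin(u) + 1 is ≥ 0 throughout, so the area is a single integral of |sin(u) + 1|.
∫[0,pi] (sin(u) + 1) du = 2 + pi.

2 + pi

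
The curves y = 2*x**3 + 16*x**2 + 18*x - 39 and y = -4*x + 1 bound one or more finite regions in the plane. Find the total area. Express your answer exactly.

Set the curves equal: 2*x**3 + 16*x**2 + 18*x - 39 = -4*x + 1, so 2*x**3 + 16*x**2 + 22*x - 40 = 0, which factors as 2*(x - 1)*(x + 4)*(x + 5) = 0. The curves meet at x = -5, -4, 1.
On [-5, -4], y = 2*x**3 + 16*x**2 + 18*x - 39 is on top; that piece has area ∫[-5,-4] (2*x**3 + 16*x**2 + 22*x - 40) dx = 11/6.
On [-4, 1], y = -4*x + 1 is on top; that piece has area ∫[-4,1] (-(2*x**3 + 16*x**2 + 22*x - 40)) dx = 875/6.
Total enclosed area = 11/6 + 875/6 = 443/3.

443/3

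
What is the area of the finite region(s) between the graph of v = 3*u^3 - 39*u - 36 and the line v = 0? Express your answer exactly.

1221/4

The curve meets the u-axis where 3*u^3 - 39*u - 36 = 0, i.e. 3*(u - 4)*(u + 1)*(u + 3) = 0, at u = -3, -1, 4.
On [-3, -1] the curve lies above the axis; ∫[-3,-1] (3*u^3 - 39*u - 36) du = 24, giving area 24.
On [-1, 4] the curve lies below the axis; ∫[-1,4] (3*u^3 - 39*u - 36) du = -1125/4, giving area 1125/4.
Total area = 24 + 1125/4 = 1221/4.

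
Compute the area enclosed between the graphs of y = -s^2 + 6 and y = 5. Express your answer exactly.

4/3

Set the curves equal: -s^2 + 6 = 5, so -s^2 + 1 = 0, which factors as -(s - 1)*(s + 1) = 0. The curves meet at s = -1, 1.
On [-1, 1], y = -s^2 + 6 is on top; that piece has area ∫[-1,1] (-s^2 + 1) ds = 4/3.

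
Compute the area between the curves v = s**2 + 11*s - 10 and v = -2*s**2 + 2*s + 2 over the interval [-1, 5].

206

The difference (s**2 + 11*s - 10) - (-2*s**2 + 2*s + 2) = 3*s**2 + 9*s - 12 changes sign at s = 1 inside [-1, 5], so split the integral there.
∫[-1,1] (3*s**2 + 9*s - 12) ds = -22; the area of that piece is 22.
∫[1,5] (3*s**2 + 9*s - 12) ds = 184.
Total area = 22 + 184 = 206.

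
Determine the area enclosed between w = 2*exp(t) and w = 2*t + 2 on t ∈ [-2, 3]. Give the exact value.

On [-2, 3], (2*exp(t)) - (2*t + 2) = -2*t + 2*exp(t) - 2 is ≥ 0 throughout, so the area is a single integral of |-2*t + 2*exp(t) - 2|.
∫[-2,3] (-2*t + 2*exp(t) - 2) dt = -15 - 2*exp(-2) + 2*exp(3).

-15 - 2*exp(-2) + 2*exp(3)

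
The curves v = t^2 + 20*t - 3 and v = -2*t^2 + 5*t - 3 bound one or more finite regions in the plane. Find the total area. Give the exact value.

125/2

Set the curves equal: t^2 + 20*t - 3 = -2*t^2 + 5*t - 3, so 3*t^2 + 15*t = 0, which factors as 3*t*(t + 5) = 0. The curves meet at t = -5, 0.
On [-5, 0], v = -2*t^2 + 5*t - 3 is on top; that piece has area ∫[-5,0] (-(3*t^2 + 15*t)) dt = 125/2.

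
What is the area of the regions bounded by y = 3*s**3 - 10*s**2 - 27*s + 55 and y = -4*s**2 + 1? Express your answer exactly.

Set the curves equal: 3*s**3 - 10*s**2 - 27*s + 55 = -4*s**2 + 1, so 3*s**3 - 6*s**2 - 27*s + 54 = 0, which factors as 3*(s - 3)*(s - 2)*(s + 3) = 0. The curves meet at s = -3, 2, 3.
On [-3, 2], y = 3*s**3 - 10*s**2 - 27*s + 55 is on top; that piece has area ∫[-3,2] (3*s**3 - 6*s**2 - 27*s + 54) ds = 875/4.
On [2, 3], y = -4*s**2 + 1 is on top; that piece has area ∫[2,3] (-(3*s**3 - 6*s**2 - 27*s + 54)) ds = 11/4.
Total enclosed area = 875/4 + 11/4 = 443/2.

443/2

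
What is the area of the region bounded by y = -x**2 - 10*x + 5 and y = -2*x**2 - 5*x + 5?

Set the curves equal: -x**2 - 10*x + 5 = -2*x**2 - 5*x + 5, so x**2 - 5*x = 0, which factors as x*(x - 5) = 0. The curves meet at x = 0, 5.
On [0, 5], y = -2*x**2 - 5*x + 5 is on top; that piece has area ∫[0,5] (-(x**2 - 5*x)) dx = 125/6.

125/6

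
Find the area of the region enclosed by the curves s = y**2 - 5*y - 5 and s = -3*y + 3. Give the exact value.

36

Both boundary curves give s as a function of y, so integrate with respect to y. Setting them equal: y**2 - 2*y - 8 = 0, i.e. (y - 4)*(y + 2) = 0, so they meet at y = -2, 4.
For y in [-2, 4], s = y**2 - 5*y - 5 is on the left; area = ∫[-2,4] (-(y**2 - 2*y - 8)) dy = 36.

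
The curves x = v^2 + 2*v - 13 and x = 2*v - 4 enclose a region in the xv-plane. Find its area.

Both boundary curves give x as a function of v, so integrate with respect to v. Setting them equal: v^2 - 9 = 0, i.e. (v - 3)*(v + 3) = 0, so they meet at v = -3, 3.
For v in [-3, 3], x = v^2 + 2*v - 13 is on the left; area = ∫[-3,3] (-(v^2 - 9)) dv = 36.

36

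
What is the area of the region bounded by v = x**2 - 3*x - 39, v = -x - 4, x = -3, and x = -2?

71/3

On [-3, -2], (x**2 - 3*x - 39) - (-x - 4) = x**2 - 2*x - 35 is ≤ 0 throughout, so the area is a single integral of |x**2 - 2*x - 35|.
∫[-3,-2] (x**2 - 2*x - 35) dx = -71/3; the area of that piece is 71/3.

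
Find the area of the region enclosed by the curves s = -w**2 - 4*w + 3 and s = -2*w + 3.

4/3

Both boundary curves give s as a function of w, so integrate with respect to w. Setting them equal: -w**2 - 2*w = 0, i.e. -w*(w + 2) = 0, so they meet at w = -2, 0.
For w in [-2, 0], s = -w**2 - 4*w + 3 is on the right; area = ∫[-2,0] (-w**2 - 2*w) dw = 4/3.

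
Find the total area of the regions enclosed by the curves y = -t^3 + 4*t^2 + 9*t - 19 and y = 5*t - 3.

148/3

Set the curves equal: -t^3 + 4*t^2 + 9*t - 19 = 5*t - 3, so -t^3 + 4*t^2 + 4*t - 16 = 0, which factors as -(t - 4)*(t - 2)*(t + 2) = 0. The curves meet at t = -2, 2, 4.
On [-2, 2], y = 5*t - 3 is on top; that piece has area ∫[-2,2] (-(-t^3 + 4*t^2 + 4*t - 16)) dt = 128/3.
On [2, 4], y = -t^3 + 4*t^2 + 9*t - 19 is on top; that piece has area ∫[2,4] (-t^3 + 4*t^2 + 4*t - 16) dt = 20/3.
Total enclosed area = 128/3 + 20/3 = 148/3.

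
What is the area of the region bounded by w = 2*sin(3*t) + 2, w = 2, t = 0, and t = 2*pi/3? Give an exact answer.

8/3

The difference (2*sin(3*t) + 2) - (2) = 2*sin(3*t) changes sign at t = pi/3 inside [0, 2*pi/3], so split the integral there.
∫[0,pi/3] (2*sin(3*t)) dt = 4/3.
∫[pi/3,2*pi/3] (2*sin(3*t)) dt = -4/3; the area of that piece is 4/3.
Total area = 4/3 + 4/3 = 8/3.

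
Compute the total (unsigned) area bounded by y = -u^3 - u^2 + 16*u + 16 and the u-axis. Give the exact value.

863/6

The curve meets the u-axis where -u^3 - u^2 + 16*u + 16 = 0, i.e. -(u - 4)*(u + 1)*(u + 4) = 0, at u = -4, -1, 4.
On [-4, -1] the curve lies below the axis; ∫[-4,-1] (-u^3 - u^2 + 16*u + 16) du = -117/4, giving area 117/4.
On [-1, 4] the curve lies above the axis; ∫[-1,4] (-u^3 - u^2 + 16*u + 16) du = 1375/12, giving area 1375/12.
Total area = 117/4 + 1375/12 = 863/6.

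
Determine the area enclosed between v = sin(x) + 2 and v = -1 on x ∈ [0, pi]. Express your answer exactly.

On [0, pi], (sin(x) + 2) - (-1) = sin(x) + 3 is ≥ 0 throughout, so the area is a single integral of |sin(x) + 3|.
∫[0,pi] (sin(x) + 3) dx = 2 + 3*pi.

2 + 3*pi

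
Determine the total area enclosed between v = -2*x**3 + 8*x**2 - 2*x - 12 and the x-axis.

71/3

The curve meets the x-axis where -2*x**3 + 8*x**2 - 2*x - 12 = 0, i.e. -2*(x - 3)*(x - 2)*(x + 1) = 0, at x = -1, 2, 3.
On [-1, 2] the curve lies below the axis; ∫[-1,2] (-2*x**3 + 8*x**2 - 2*x - 12) dx = -45/2, giving area 45/2.
On [2, 3] the curve lies above the axis; ∫[2,3] (-2*x**3 + 8*x**2 - 2*x - 12) dx = 7/6, giving area 7/6.
Total area = 45/2 + 7/6 = 71/3.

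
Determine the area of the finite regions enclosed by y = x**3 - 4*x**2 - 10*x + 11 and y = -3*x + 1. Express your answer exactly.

Set the curves equal: x**3 - 4*x**2 - 10*x + 11 = -3*x + 1, so x**3 - 4*x**2 - 7*x + 10 = 0, which factors as (x - 5)*(x - 1)*(x + 2) = 0. The curves meet at x = -2, 1, 5.
On [-2, 1], y = x**3 - 4*x**2 - 10*x + 11 is on top; that piece has area ∫[-2,1] (x**3 - 4*x**2 - 7*x + 10) dx = 99/4.
On [1, 5], y = -3*x + 1 is on top; that piece has area ∫[1,5] (-(x**3 - 4*x**2 - 7*x + 10)) dx = 160/3.
Total enclosed area = 99/4 + 160/3 = 937/12.

937/12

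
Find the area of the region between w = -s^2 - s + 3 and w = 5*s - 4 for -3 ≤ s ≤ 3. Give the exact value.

The difference (-s^2 - s + 3) - (5*s - 4) = -s^2 - 6*s + 7 changes sign at s = 1 inside [-3, 3], so split the integral there.
∫[-3,1] (-s^2 - 6*s + 7) ds = 128/3.
∫[1,3] (-s^2 - 6*s + 7) ds = -56/3; the area of that piece is 56/3.
Total area = 128/3 + 56/3 = 184/3.

184/3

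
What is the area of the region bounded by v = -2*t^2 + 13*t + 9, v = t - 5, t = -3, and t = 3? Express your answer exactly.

The difference (-2*t^2 + 13*t + 9) - (t - 5) = -2*t^2 + 12*t + 14 changes sign at t = -1 inside [-3, 3], so split the integral there.
∫[-3,-1] (-2*t^2 + 12*t + 14) dt = -112/3; the area of that piece is 112/3.
∫[-1,3] (-2*t^2 + 12*t + 14) dt = 256/3.
Total area = 112/3 + 256/3 = 368/3.

368/3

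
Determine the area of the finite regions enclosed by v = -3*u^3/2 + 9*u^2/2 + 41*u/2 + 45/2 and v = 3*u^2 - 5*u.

284

Set the curves equal: -3*u^3/2 + 9*u^2/2 + 41*u/2 + 45/2 = 3*u^2 - 5*u, so -3*u^3/2 + 3*u^2/2 + 51*u/2 + 45/2 = 0, which factors as -3*(u - 5)*(u + 1)*(u + 3)/2 = 0. The curves meet at u = -3, -1, 5.
On [-3, -1], v = 3*u^2 - 5*u is on top; that piece has area ∫[-3,-1] (-(-3*u^3/2 + 3*u^2/2 + 51*u/2 + 45/2)) du = 14.
On [-1, 5], v = -3*u^3/2 + 9*u^2/2 + 41*u/2 + 45/2 is on top; that piece has area ∫[-1,5] (-3*u^3/2 + 3*u^2/2 + 51*u/2 + 45/2) du = 270.
Total enclosed area = 14 + 270 = 284.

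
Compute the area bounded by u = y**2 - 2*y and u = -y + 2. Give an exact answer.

Both boundary curves give u as a function of y, so integrate with respect to y. Setting them equal: y**2 - y - 2 = 0, i.e. (y - 2)*(y + 1) = 0, so they meet at y = -1, 2.
For y in [-1, 2], u = y**2 - 2*y is on the left; area = ∫[-1,2] (-(y**2 - y - 2)) dy = 9/2.

9/2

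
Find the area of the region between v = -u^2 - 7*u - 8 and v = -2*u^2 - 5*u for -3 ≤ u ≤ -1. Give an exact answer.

6

The difference (-u^2 - 7*u - 8) - (-2*u^2 - 5*u) = u^2 - 2*u - 8 changes sign at u = -2 inside [-3, -1], so split the integral there.
∫[-3,-2] (u^2 - 2*u - 8) du = 10/3.
∫[-2,-1] (u^2 - 2*u - 8) du = -8/3; the area of that piece is 8/3.
Total area = 10/3 + 8/3 = 6.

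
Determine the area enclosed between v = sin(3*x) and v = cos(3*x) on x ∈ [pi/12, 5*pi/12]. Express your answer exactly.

On [pi/12, 5*pi/12], (sin(3*x)) - (cos(3*x)) = sin(3*x) - cos(3*x) is ≥ 0 throughout, so the area is a single integral of |sin(3*x) - cos(3*x)|.
∫[pi/12,5*pi/12] (sin(3*x) - cos(3*x)) dx = 2*sqrt(2)/3.

2*sqrt(2)/3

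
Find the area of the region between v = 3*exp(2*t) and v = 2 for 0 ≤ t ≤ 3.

-15/2 + 3*exp(6)/2

On [0, 3], (3*exp(2*t)) - (2) = 3*exp(2*t) - 2 is ≥ 0 throughout, so the area is a single integral of |3*exp(2*t) - 2|.
∫[0,3] (3*exp(2*t) - 2) dt = -15/2 + 3*exp(6)/2.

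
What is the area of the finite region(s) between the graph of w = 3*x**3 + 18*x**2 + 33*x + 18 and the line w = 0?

3/2

The curve meets the x-axis where 3*x**3 + 18*x**2 + 33*x + 18 = 0, i.e. 3*(x + 1)*(x + 2)*(x + 3) = 0, at x = -3, -2, -1.
On [-3, -2] the curve lies above the axis; ∫[-3,-2] (3*x**3 + 18*x**2 + 33*x + 18) dx = 3/4, giving area 3/4.
On [-2, -1] the curve lies below the axis; ∫[-2,-1] (3*x**3 + 18*x**2 + 33*x + 18) dx = -3/4, giving area 3/4.
Total area = 3/4 + 3/4 = 3/2.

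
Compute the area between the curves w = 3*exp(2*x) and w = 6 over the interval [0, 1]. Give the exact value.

The difference (3*exp(2*x)) - (6) = 3*exp(2*x) - 6 changes sign at x = log(2)/2 inside [0, 1], so split the integral there.
∫[0,log(2)/2] (3*exp(2*x) - 6) dx = 3/2 - log(8); the area of that piece is -3/2 + log(8).
∫[log(2)/2,1] (3*exp(2*x) - 6) dx = -9 + 3*log(2) + 3*exp(2)/2.
Total area = (-3/2 + log(8)) + (-9 + 3*log(2) + 3*exp(2)/2) = -21/2 + 6*log(2) + 3*exp(2)/2.

-21/2 + 6*log(2) + 3*exp(2)/2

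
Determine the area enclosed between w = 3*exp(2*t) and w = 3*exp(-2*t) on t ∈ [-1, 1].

The difference (3*exp(2*t)) - (3*exp(-2*t)) = 3*exp(2*t) - 3*exp(-2*t) changes sign at t = 0 inside [-1, 1], so split the integral there.
∫[-1,0] (3*exp(2*t) - 3*exp(-2*t)) dt = -3*exp(2)/2 - 3*exp(-2)/2 + 3; the area of that piece is -3 + 3*exp(-2)/2 + 3*exp(2)/2.
∫[0,1] (3*exp(2*t) - 3*exp(-2*t)) dt = -3 + 3*exp(-2)/2 + 3*exp(2)/2.
Total area = (-3 + 3*exp(-2)/2 + 3*exp(2)/2) + (-3 + 3*exp(-2)/2 + 3*exp(2)/2) = -6 + 3*exp(-2) + 3*exp(2).

-6 + 3*exp(-2) + 3*exp(2)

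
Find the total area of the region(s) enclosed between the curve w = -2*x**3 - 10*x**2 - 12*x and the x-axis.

The curve meets the x-axis where -2*x**3 - 10*x**2 - 12*x = 0, i.e. -2*x*(x + 2)*(x + 3) = 0, at x = -3, -2, 0.
On [-3, -2] the curve lies below the axis; ∫[-3,-2] (-2*x**3 - 10*x**2 - 12*x) dx = -5/6, giving area 5/6.
On [-2, 0] the curve lies above the axis; ∫[-2,0] (-2*x**3 - 10*x**2 - 12*x) dx = 16/3, giving area 16/3.
Total area = 5/6 + 16/3 = 37/6.

37/6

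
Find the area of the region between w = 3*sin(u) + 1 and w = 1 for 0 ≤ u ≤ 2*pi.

The difference (3*sin(u) + 1) - (1) = 3*sin(u) changes sign at u = pi inside [0, 2*pi], so split the integral there.
∫[0,pi] (3*sin(u)) du = 6.
∫[pi,2*pi] (3*sin(u)) du = -6; the area of that piece is 6.
Total area = 6 + 6 = 12.

12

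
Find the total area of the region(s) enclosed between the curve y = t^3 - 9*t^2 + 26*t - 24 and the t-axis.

The curve meets the t-axis where t^3 - 9*t^2 + 26*t - 24 = 0, i.e. (t - 4)*(t - 3)*(t - 2) = 0, at t = 2, 3, 4.
On [2, 3] the curve lies above the axis; ∫[2,3] (t^3 - 9*t^2 + 26*t - 24) dt = 1/4, giving area 1/4.
On [3, 4] the curve lies below the axis; ∫[3,4] (t^3 - 9*t^2 + 26*t - 24) dt = -1/4, giving area 1/4.
Total area = 1/4 + 1/4 = 1/2.

1/2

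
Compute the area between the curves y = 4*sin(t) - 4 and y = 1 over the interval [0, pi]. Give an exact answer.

On [0, pi], (4*sin(t) - 4) - (1) = 4*sin(t) - 5 is ≤ 0 throughout, so the area is a single integral of |4*sin(t) - 5|.
∫[0,pi] (4*sin(t) - 5) dt = 8 - 5*pi; the area of that piece is -8 + 5*pi.

-8 + 5*pi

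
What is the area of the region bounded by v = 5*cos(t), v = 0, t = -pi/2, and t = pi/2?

10

On [-pi/2, pi/2], (5*cos(t)) - (0) = 5*cos(t) is ≥ 0 throughout, so the area is a single integral of |5*cos(t)|.
∫[-pi/2,pi/2] (5*cos(t)) dt = 10.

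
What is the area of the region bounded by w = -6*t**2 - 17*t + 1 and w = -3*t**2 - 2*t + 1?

Set the curves equal: -6*t**2 - 17*t + 1 = -3*t**2 - 2*t + 1, so -3*t**2 - 15*t = 0, which factors as -3*t*(t + 5) = 0. The curves meet at t = -5, 0.
On [-5, 0], w = -6*t**2 - 17*t + 1 is on top; that piece has area ∫[-5,0] (-3*t**2 - 15*t) dt = 125/2.

125/2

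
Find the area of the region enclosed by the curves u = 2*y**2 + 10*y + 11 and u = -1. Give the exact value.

1/3

Both boundary curves give u as a function of y, so integrate with respect to y. Setting them equal: 2*y**2 + 10*y + 12 = 0, i.e. 2*(y + 2)*(y + 3) = 0, so they meet at y = -3, -2.
For y in [-3, -2], u = 2*y**2 + 10*y + 11 is on the left; area = ∫[-3,-2] (-(2*y**2 + 10*y + 12)) dy = 1/3.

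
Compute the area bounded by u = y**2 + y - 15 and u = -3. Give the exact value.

Both boundary curves give u as a function of y, so integrate with respect to y. Setting them equal: y**2 + y - 12 = 0, i.e. (y - 3)*(y + 4) = 0, so they meet at y = -4, 3.
For y in [-4, 3], u = y**2 + y - 15 is on the left; area = ∫[-4,3] (-(y**2 + y - 12)) dy = 343/6.

343/6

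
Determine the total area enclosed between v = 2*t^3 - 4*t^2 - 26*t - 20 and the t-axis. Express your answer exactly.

1741/6

The curve meets the t-axis where 2*t^3 - 4*t^2 - 26*t - 20 = 0, i.e. 2*(t - 5)*(t + 1)*(t + 2) = 0, at t = -2, -1, 5.
On [-2, -1] the curve lies above the axis; ∫[-2,-1] (2*t^3 - 4*t^2 - 26*t - 20) dt = 13/6, giving area 13/6.
On [-1, 5] the curve lies below the axis; ∫[-1,5] (2*t^3 - 4*t^2 - 26*t - 20) dt = -288, giving area 288.
Total area = 13/6 + 288 = 1741/6.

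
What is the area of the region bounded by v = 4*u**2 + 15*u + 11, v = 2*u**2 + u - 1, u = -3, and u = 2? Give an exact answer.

The difference (4*u**2 + 15*u + 11) - (2*u**2 + u - 1) = 2*u**2 + 14*u + 12 changes sign at u = -1 inside [-3, 2], so split the integral there.
∫[-3,-1] (2*u**2 + 14*u + 12) du = -44/3; the area of that piece is 44/3.
∫[-1,2] (2*u**2 + 14*u + 12) du = 63.
Total area = 44/3 + 63 = 233/3.

233/3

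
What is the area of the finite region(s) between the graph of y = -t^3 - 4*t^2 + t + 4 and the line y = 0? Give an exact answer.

The curve meets the t-axis where -t^3 - 4*t^2 + t + 4 = 0, i.e. -(t - 1)*(t + 1)*(t + 4) = 0, at t = -4, -1, 1.
On [-4, -1] the curve lies below the axis; ∫[-4,-1] (-t^3 - 4*t^2 + t + 4) dt = -63/4, giving area 63/4.
On [-1, 1] the curve lies above the axis; ∫[-1,1] (-t^3 - 4*t^2 + t + 4) dt = 16/3, giving area 16/3.
Total area = 63/4 + 16/3 = 253/12.

253/12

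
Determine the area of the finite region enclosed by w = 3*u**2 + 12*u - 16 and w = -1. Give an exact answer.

Set the curves equal: 3*u**2 + 12*u - 16 = -1, so 3*u**2 + 12*u - 15 = 0, which factors as 3*(u - 1)*(u + 5) = 0. The curves meet at u = -5, 1.
On [-5, 1], w = -1 is on top; that piece has area ∫[-5,1] (-(3*u**2 + 12*u - 15)) du = 108.

108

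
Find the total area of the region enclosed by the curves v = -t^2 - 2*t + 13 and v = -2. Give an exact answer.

256/3

Set the curves equal: -t^2 - 2*t + 13 = -2, so -t^2 - 2*t + 15 = 0, which factors as -(t - 3)*(t + 5) = 0. The curves meet at t = -5, 3.
On [-5, 3], v = -t^2 - 2*t + 13 is on top; that piece has area ∫[-5,3] (-t^2 - 2*t + 15) dt = 256/3.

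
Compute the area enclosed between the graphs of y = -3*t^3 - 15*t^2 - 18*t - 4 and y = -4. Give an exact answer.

Set the curves equal: -3*t^3 - 15*t^2 - 18*t - 4 = -4, so -3*t^3 - 15*t^2 - 18*t = 0, which factors as -3*t*(t + 2)*(t + 3) = 0. The curves meet at t = -3, -2, 0.
On [-3, -2], y = -4 is on top; that piece has area ∫[-3,-2] (-(-3*t^3 - 15*t^2 - 18*t)) dt = 5/4.
On [-2, 0], y = -3*t^3 - 15*t^2 - 18*t - 4 is on top; that piece has area ∫[-2,0] (-3*t^3 - 15*t^2 - 18*t) dt = 8.
Total enclosed area = 5/4 + 8 = 37/4.

37/4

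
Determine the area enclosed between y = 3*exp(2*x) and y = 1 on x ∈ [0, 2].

-7/2 + 3*exp(4)/2

On [0, 2], (3*exp(2*x)) - (1) = 3*exp(2*x) - 1 is ≥ 0 throughout, so the area is a single integral of |3*exp(2*x) - 1|.
∫[0,2] (3*exp(2*x) - 1) dx = -7/2 + 3*exp(4)/2.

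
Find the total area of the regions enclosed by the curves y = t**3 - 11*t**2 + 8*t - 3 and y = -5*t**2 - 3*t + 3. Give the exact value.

Set the curves equal: t**3 - 11*t**2 + 8*t - 3 = -5*t**2 - 3*t + 3, so t**3 - 6*t**2 + 11*t - 6 = 0, which factors as (t - 3)*(t - 2)*(t - 1) = 0. The curves meet at t = 1, 2, 3.
On [1, 2], y = t**3 - 11*t**2 + 8*t - 3 is on top; that piece has area ∫[1,2] (t**3 - 6*t**2 + 11*t - 6) dt = 1/4.
On [2, 3], y = -5*t**2 - 3*t + 3 is on top; that piece has area ∫[2,3] (-(t**3 - 6*t**2 + 11*t - 6)) dt = 1/4.
Total enclosed area = 1/4 + 1/4 = 1/2.

1/2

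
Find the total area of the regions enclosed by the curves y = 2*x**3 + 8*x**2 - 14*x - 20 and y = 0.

937/6

Set the curves equal: 2*x**3 + 8*x**2 - 14*x - 20 = 0, so 2*x**3 + 8*x**2 - 14*x - 20 = 0, which factors as 2*(x - 2)*(x + 1)*(x + 5) = 0. The curves meet at x = -5, -1, 2.
On [-5, -1], y = 2*x**3 + 8*x**2 - 14*x - 20 is on top; that piece has area ∫[-5,-1] (2*x**3 + 8*x**2 - 14*x - 20) dx = 320/3.
On [-1, 2], y = 0 is on top; that piece has area ∫[-1,2] (-(2*x**3 + 8*x**2 - 14*x - 20)) dx = 99/2.
Total enclosed area = 320/3 + 99/2 = 937/6.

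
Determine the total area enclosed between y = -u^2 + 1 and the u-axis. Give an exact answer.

The curve meets the u-axis where -u^2 + 1 = 0, i.e. -(u - 1)*(u + 1) = 0, at u = -1, 1.
On [-1, 1] the curve lies above the axis; ∫[-1,1] (-u^2 + 1) du = 4/3, giving area 4/3.

4/3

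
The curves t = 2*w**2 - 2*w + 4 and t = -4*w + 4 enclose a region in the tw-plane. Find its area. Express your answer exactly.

Both boundary curves give t as a function of w, so integrate with respect to w. Setting them equal: 2*w**2 + 2*w = 0, i.e. 2*w*(w + 1) = 0, so they meet at w = -1, 0.
For w in [-1, 0], t = 2*w**2 - 2*w + 4 is on the left; area = ∫[-1,0] (-(2*w**2 + 2*w)) dw = 1/3.

1/3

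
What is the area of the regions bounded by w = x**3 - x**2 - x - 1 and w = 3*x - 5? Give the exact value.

Set the curves equal: x**3 - x**2 - x - 1 = 3*x - 5, so x**3 - x**2 - 4*x + 4 = 0, which factors as (x - 2)*(x - 1)*(x + 2) = 0. The curves meet at x = -2, 1, 2.
On [-2, 1], w = x**3 - x**2 - x - 1 is on top; that piece has area ∫[-2,1] (x**3 - x**2 - 4*x + 4) dx = 45/4.
On [1, 2], w = 3*x - 5 is on top; that piece has area ∫[1,2] (-(x**3 - x**2 - 4*x + 4)) dx = 7/12.
Total enclosed area = 45/4 + 7/12 = 71/6.

71/6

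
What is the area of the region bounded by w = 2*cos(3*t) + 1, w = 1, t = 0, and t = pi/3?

4/3

The difference (2*cos(3*t) + 1) - (1) = 2*cos(3*t) changes sign at t = pi/6 inside [0, pi/3], so split the integral there.
∫[0,pi/6] (2*cos(3*t)) dt = 2/3.
∫[pi/6,pi/3] (2*cos(3*t)) dt = -2/3; the area of that piece is 2/3.
Total area = 2/3 + 2/3 = 4/3.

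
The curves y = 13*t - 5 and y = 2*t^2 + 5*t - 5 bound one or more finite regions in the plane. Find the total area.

Set the curves equal: 13*t - 5 = 2*t^2 + 5*t - 5, so -2*t^2 + 8*t = 0, which factors as -2*t*(t - 4) = 0. The curves meet at t = 0, 4.
On [0, 4], y = 13*t - 5 is on top; that piece has area ∫[0,4] (-2*t^2 + 8*t) dt = 64/3.

64/3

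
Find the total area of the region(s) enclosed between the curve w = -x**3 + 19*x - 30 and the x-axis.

517/2

The curve meets the x-axis where -x**3 + 19*x - 30 = 0, i.e. -(x - 3)*(x - 2)*(x + 5) = 0, at x = -5, 2, 3.
On [-5, 2] the curve lies below the axis; ∫[-5,2] (-x**3 + 19*x - 30) dx = -1029/4, giving area 1029/4.
On [2, 3] the curve lies above the axis; ∫[2,3] (-x**3 + 19*x - 30) dx = 5/4, giving area 5/4.
Total area = 1029/4 + 5/4 = 517/2.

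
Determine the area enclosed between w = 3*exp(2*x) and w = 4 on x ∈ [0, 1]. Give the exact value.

-13/2 - 4*log(3) + 8*log(2) + 3*exp(2)/2

The difference (3*exp(2*x)) - (4) = 3*exp(2*x) - 4 changes sign at x = -log(3)/2 + log(2) inside [0, 1], so split the integral there.
∫[0,-log(3)/2 + log(2)] (3*exp(2*x) - 4) dx = log(9/16) + 1/2; the area of that piece is -1/2 + log(16/9).
∫[-log(3)/2 + log(2),1] (3*exp(2*x) - 4) dx = -6 - 2*log(3) + 4*log(2) + 3*exp(2)/2.
Total area = (-1/2 + log(16/9)) + (-6 - 2*log(3) + 4*log(2) + 3*exp(2)/2) = -13/2 - 4*log(3) + 8*log(2) + 3*exp(2)/2.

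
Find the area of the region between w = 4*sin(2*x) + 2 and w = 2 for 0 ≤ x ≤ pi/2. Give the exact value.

On [0, pi/2], (4*sin(2*x) + 2) - (2) = 4*sin(2*x) is ≥ 0 throughout, so the area is a single integral of |4*sin(2*x)|.
∫[0,pi/2] (4*sin(2*x)) dx = 4.

4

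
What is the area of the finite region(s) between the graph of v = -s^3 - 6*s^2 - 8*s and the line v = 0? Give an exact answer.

The curve meets the s-axis where -s^3 - 6*s^2 - 8*s = 0, i.e. -s*(s + 2)*(s + 4) = 0, at s = -4, -2, 0.
On [-4, -2] the curve lies below the axis; ∫[-4,-2] (-s^3 - 6*s^2 - 8*s) ds = -4, giving area 4.
On [-2, 0] the curve lies above the axis; ∫[-2,0] (-s^3 - 6*s^2 - 8*s) ds = 4, giving area 4.
Total area = 4 + 4 = 8.

8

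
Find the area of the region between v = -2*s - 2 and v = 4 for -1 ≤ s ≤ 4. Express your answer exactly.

45

On [-1, 4], (-2*s - 2) - (4) = -2*s - 6 is ≤ 0 throughout, so the area is a single integral of |-2*s - 6|.
∫[-1,4] (-2*s - 6) ds = -45; the area of that piece is 45.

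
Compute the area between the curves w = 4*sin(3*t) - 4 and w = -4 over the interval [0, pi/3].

On [0, pi/3], (4*sin(3*t) - 4) - (-4) = 4*sin(3*t) is ≥ 0 throughout, so the area is a single integral of |4*sin(3*t)|.
∫[0,pi/3] (4*sin(3*t)) dt = 8/3.

8/3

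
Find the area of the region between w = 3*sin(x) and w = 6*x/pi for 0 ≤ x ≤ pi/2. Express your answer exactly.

3 - 3*pi/4

On [0, pi/2], (3*sin(x)) - (6*x/pi) = -6*x/pi + 3*sin(x) is ≥ 0 throughout, so the area is a single integral of |-6*x/pi + 3*sin(x)|.
∫[0,pi/2] (-6*x/pi + 3*sin(x)) dx = 3 - 3*pi/4.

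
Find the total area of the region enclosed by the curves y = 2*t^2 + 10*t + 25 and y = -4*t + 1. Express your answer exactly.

Set the curves equal: 2*t^2 + 10*t + 25 = -4*t + 1, so 2*t^2 + 14*t + 24 = 0, which factors as 2*(t + 3)*(t + 4) = 0. The curves meet at t = -4, -3.
On [-4, -3], y = -4*t + 1 is on top; that piece has area ∫[-4,-3] (-(2*t^2 + 14*t + 24)) dt = 1/3.

1/3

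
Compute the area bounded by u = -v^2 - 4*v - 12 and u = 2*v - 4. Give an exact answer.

Both boundary curves give u as a function of v, so integrate with respect to v. Setting them equal: -v^2 - 6*v - 8 = 0, i.e. -(v + 2)*(v + 4) = 0, so they meet at v = -4, -2.
For v in [-4, -2], u = -v^2 - 4*v - 12 is on the right; area = ∫[-4,-2] (-v^2 - 6*v - 8) dv = 4/3.

4/3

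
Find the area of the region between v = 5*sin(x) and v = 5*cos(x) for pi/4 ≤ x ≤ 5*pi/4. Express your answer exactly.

10*sqrt(2)

On [pi/4, 5*pi/4], (5*sin(x)) - (5*cos(x)) = 5*sin(x) - 5*cos(x) is ≥ 0 throughout, so the area is a single integral of |5*sin(x) - 5*cos(x)|.
∫[pi/4,5*pi/4] (5*sin(x) - 5*cos(x)) dx = 10*sqrt(2).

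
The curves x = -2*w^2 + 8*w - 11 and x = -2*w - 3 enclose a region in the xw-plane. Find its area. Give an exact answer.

9

Both boundary curves give x as a function of w, so integrate with respect to w. Setting them equal: -2*w^2 + 10*w - 8 = 0, i.e. -2*(w - 4)*(w - 1) = 0, so they meet at w = 1, 4.
For w in [1, 4], x = -2*w^2 + 8*w - 11 is on the right; area = ∫[1,4] (-2*w^2 + 10*w - 8) dw = 9.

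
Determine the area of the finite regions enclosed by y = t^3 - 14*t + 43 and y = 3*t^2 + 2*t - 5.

Set the curves equal: t^3 - 14*t + 43 = 3*t^2 + 2*t - 5, so t^3 - 3*t^2 - 16*t + 48 = 0, which factors as (t - 4)*(t - 3)*(t + 4) = 0. The curves meet at t = -4, 3, 4.
On [-4, 3], y = t^3 - 14*t + 43 is on top; that piece has area ∫[-4,3] (t^3 - 3*t^2 - 16*t + 48) dt = 1029/4.
On [3, 4], y = 3*t^2 + 2*t - 5 is on top; that piece has area ∫[3,4] (-(t^3 - 3*t^2 - 16*t + 48)) dt = 5/4.
Total enclosed area = 1029/4 + 5/4 = 517/2.

517/2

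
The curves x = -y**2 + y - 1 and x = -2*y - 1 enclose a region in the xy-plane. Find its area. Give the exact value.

Both boundary curves give x as a function of y, so integrate with respect to y. Setting them equal: -y**2 + 3*y = 0, i.e. -y*(y - 3) = 0, so they meet at y = 0, 3.
For y in [0, 3], x = -y**2 + y - 1 is on the right; area = ∫[0,3] (-y**2 + 3*y) dy = 9/2.

9/2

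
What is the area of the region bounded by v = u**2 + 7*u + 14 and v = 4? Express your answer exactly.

Set the curves equal: u**2 + 7*u + 14 = 4, so u**2 + 7*u + 10 = 0, which factors as (u + 2)*(u + 5) = 0. The curves meet at u = -5, -2.
On [-5, -2], v = 4 is on top; that piece has area ∫[-5,-2] (-(u**2 + 7*u + 10)) du = 9/2.

9/2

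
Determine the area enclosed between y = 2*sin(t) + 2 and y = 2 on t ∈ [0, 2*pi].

The difference (2*sin(t) + 2) - (2) = 2*sin(t) changes sign at t = pi inside [0, 2*pi], so split the integral there.
∫[0,pi] (2*sin(t)) dt = 4.
∫[pi,2*pi] (2*sin(t)) dt = -4; the area of that piece is 4.
Total area = 4 + 4 = 8.

8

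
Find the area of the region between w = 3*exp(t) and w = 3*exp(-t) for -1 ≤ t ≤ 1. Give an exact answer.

-12 + 6*exp(-1) + 6*exp(1)

The difference (3*exp(t)) - (3*exp(-t)) = 3*exp(t) - 3*exp(-t) changes sign at t = 0 inside [-1, 1], so split the integral there.
∫[-1,0] (3*exp(t) - 3*exp(-t)) dt = -3*exp(1) - 3*exp(-1) + 6; the area of that piece is -6 + 3*exp(-1) + 3*exp(1).
∫[0,1] (3*exp(t) - 3*exp(-t)) dt = -6 + 3*exp(-1) + 3*exp(1).
Total area = (-6 + 3*exp(-1) + 3*exp(1)) + (-6 + 3*exp(-1) + 3*exp(1)) = -12 + 6*exp(-1) + 6*exp(1).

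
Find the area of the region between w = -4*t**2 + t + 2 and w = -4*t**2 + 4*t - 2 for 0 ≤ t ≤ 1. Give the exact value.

On [0, 1], (-4*t**2 + t + 2) - (-4*t**2 + 4*t - 2) = -3*t + 4 is ≥ 0 throughout, so the area is a single integral of |-3*t + 4|.
∫[0,1] (-3*t + 4) dt = 5/2.

5/2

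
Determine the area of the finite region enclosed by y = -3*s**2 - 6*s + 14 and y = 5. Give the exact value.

32

Set the curves equal: -3*s**2 - 6*s + 14 = 5, so -3*s**2 - 6*s + 9 = 0, which factors as -3*(s - 1)*(s + 3) = 0. The curves meet at s = -3, 1.
On [-3, 1], y = -3*s**2 - 6*s + 14 is on top; that piece has area ∫[-3,1] (-3*s**2 - 6*s + 9) ds = 32.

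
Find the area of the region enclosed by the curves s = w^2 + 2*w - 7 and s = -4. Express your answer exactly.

32/3

Both boundary curves give s as a function of w, so integrate with respect to w. Setting them equal: w^2 + 2*w - 3 = 0, i.e. (w - 1)*(w + 3) = 0, so they meet at w = -3, 1.
For w in [-3, 1], s = w^2 + 2*w - 7 is on the left; area = ∫[-3,1] (-(w^2 + 2*w - 3)) dw = 32/3.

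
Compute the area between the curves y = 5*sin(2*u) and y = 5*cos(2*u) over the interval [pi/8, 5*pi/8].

5*sqrt(2)

On [pi/8, 5*pi/8], (5*sin(2*u)) - (5*cos(2*u)) = 5*sin(2*u) - 5*cos(2*u) is ≥ 0 throughout, so the area is a single integral of |5*sin(2*u) - 5*cos(2*u)|.
∫[pi/8,5*pi/8] (5*sin(2*u) - 5*cos(2*u)) du = 5*sqrt(2).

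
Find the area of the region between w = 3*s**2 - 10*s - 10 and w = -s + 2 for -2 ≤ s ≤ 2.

The difference (3*s**2 - 10*s - 10) - (-s + 2) = 3*s**2 - 9*s - 12 changes sign at s = -1 inside [-2, 2], so split the integral there.
∫[-2,-1] (3*s**2 - 9*s - 12) ds = 17/2.
∫[-1,2] (3*s**2 - 9*s - 12) ds = -81/2; the area of that piece is 81/2.
Total area = 17/2 + 81/2 = 49.

49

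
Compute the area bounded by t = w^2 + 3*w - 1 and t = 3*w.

Both boundary curves give t as a function of w, so integrate with respect to w. Setting them equal: w^2 - 1 = 0, i.e. (w - 1)*(w + 1) = 0, so they meet at w = -1, 1.
For w in [-1, 1], t = w^2 + 3*w - 1 is on the left; area = ∫[-1,1] (-(w^2 - 1)) dw = 4/3.

4/3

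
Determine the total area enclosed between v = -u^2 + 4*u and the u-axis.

32/3

The curve meets the u-axis where -u^2 + 4*u = 0, i.e. -u*(u - 4) = 0, at u = 0, 4.
On [0, 4] the curve lies above the axis; ∫[0,4] (-u^2 + 4*u) du = 32/3, giving area 32/3.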